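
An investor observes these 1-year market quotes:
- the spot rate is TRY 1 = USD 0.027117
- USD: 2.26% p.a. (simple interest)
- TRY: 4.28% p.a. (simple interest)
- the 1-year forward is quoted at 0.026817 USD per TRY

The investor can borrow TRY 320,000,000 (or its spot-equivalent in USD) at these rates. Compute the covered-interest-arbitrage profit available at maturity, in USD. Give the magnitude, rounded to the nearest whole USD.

T = 1 year.
Keep in TRY, deliver into the forward: 320,000,000·1.042800·0.026817 = USD 8,948,725.63.
Swap to USD now, deposit: 320,000,000·0.027117·1.022600 = USD 8,873,550.14.
The quoted forward overvalues TRY, so borrow USD, buy TRY at spot, deposit the TRY at 4.28%, and sell the proceeds forward at 0.026817.
Profit = 8,948,725.63 − 8,873,550.14 = USD 75,175.

USD 75,175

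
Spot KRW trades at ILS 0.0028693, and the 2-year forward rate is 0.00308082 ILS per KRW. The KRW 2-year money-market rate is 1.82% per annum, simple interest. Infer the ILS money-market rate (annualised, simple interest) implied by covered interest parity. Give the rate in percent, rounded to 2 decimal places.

T = 2 years.
By CIP, F/S equals the ILS-to-KRW growth ratio: 0.00308082/0.0028693 = 1.0737183.
The KRW side grows by 1 + 0.0182×2 = 1.036400.
Hence g_ILS = 1.1128016.
(1.1128016 − 1)/T = 0.056401, i.e. 5.64%.

5.64%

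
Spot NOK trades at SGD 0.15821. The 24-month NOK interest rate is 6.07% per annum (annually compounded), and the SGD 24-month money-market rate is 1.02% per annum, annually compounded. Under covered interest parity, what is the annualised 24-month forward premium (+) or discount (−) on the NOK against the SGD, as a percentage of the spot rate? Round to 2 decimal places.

T = 2 years.
CIP forward (SGD per NOK) = 0.15821 × 1.020504/1.1250845 = 0.14350383.
Annualised premium = (F − S)/S × (1/T) = (0.14350383 − 0.15821)/0.15821 ÷ 2 = -4.65%.

-4.65%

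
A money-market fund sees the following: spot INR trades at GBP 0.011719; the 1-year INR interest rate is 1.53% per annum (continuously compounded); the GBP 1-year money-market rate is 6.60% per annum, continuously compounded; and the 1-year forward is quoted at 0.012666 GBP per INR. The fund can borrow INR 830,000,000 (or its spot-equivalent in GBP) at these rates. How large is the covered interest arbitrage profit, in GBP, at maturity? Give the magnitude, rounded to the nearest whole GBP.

T = 1 year.
Route A — deposit INR, sell forward: 830,000,000 × 1.0154176442 × 0.012666 = GBP 10,674,862.30.
Route B — convert at spot, deposit GBP: 830,000,000 × 0.011719 × 1.0682267172 = GBP 10,390,395.59.
The quoted forward overvalues INR, so borrow GBP, buy INR at spot, deposit the INR at 1.53%, and sell the proceeds forward at 0.012666.
Profit = 10,674,862.30 − 10,390,395.59 = GBP 284,467.

GBP 284,467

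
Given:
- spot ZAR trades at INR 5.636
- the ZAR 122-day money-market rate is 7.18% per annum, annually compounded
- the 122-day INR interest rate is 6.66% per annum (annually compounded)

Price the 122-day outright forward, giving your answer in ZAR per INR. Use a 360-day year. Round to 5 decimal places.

0.17772

T = 122/360 years.
INR growth factor: (1 + 0.0666)^(122/360) = 1.0220907.
ZAR growth factor: (1 + 0.0718)^(122/360) = 1.0237766.
So F = 5.636 × 1.0220907 / 1.0237766 = 5.626719 (INR/ZAR).
Invert for ZAR per INR: 1 / 5.626719 = 0.17772.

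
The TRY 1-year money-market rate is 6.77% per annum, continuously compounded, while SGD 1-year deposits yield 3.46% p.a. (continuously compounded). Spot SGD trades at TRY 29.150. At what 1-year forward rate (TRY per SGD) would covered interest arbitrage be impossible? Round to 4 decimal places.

30.1310

T = 1 year.
TRY accumulates by e^(0.0677×1) = 1.07004425.
Growth of 1 SGD over T: e^(0.0346×1) = 1.03520554.
Forward (TRY per SGD) = 29.15 × 1.07004425 / 1.03520554 = 30.131011.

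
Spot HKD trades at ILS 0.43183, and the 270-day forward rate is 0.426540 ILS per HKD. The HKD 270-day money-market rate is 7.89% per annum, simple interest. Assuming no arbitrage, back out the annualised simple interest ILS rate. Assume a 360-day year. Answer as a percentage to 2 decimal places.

6.16%

T = 270/360 years.
CIP gives F = S · g_ILS/g_HKD, so g_ILS/g_HKD = 0.42654/0.43183 = 0.9877498.
The HKD side grows by 1 + 0.0789×270/360 = 1.059175.
Hence g_ILS = 1.0461999.
(1.0461999 − 1)/T = 0.061600, i.e. 6.16%.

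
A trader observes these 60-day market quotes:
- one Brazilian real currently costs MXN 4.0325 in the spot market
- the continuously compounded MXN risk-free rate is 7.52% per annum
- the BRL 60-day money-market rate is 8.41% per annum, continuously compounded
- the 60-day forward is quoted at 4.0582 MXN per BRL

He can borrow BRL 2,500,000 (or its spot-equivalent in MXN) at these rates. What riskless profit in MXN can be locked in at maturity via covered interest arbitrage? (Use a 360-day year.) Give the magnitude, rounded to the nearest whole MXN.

T = 60/360 years.
Route A — deposit BRL, sell forward: 2,500,000 × 1.0141153607 × 4.0582 = MXN 10,288,707.39.
Route B — convert at spot, deposit MXN: 2,500,000 × 4.0325 × 1.0126122047 = MXN 10,208,396.79.
The quoted forward overvalues BRL, so borrow MXN, buy BRL at spot, deposit the BRL at 8.41%, and sell the proceeds forward at 4.0582.
Arbitrage profit = |10,288,707.39 − 10,208,396.79| = MXN 80,311.

MXN 80,311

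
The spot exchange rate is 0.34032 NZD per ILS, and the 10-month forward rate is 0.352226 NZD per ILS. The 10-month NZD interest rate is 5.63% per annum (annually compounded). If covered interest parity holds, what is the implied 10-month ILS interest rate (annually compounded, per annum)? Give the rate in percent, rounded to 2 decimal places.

T = 10/12 years.
By CIP, F/S equals the NZD-to-ILS growth ratio: 0.352226/0.34032 = 1.0349847.
NZD growth factor: (1 + 0.0563)^(10/12) = 1.0467012.
That pins the ILS growth at 1.0113205.
r = 1.0113205^(12/10) − 1 = 0.013600 → 1.36%.

1.36%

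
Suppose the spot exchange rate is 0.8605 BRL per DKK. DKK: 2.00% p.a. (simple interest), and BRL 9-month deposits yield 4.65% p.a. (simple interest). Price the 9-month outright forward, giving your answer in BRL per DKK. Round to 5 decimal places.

T = 9/12 years.
Growth of 1 BRL over T: 1 + 0.0465×9/12 = 1.034875.
Growth of 1 DKK over T: 1 + 0.0200×9/12 = 1.015000.
Forward (BRL per DKK) = 0.8605 × 1.034875 / 1.015000 = 0.8773497.

0.87735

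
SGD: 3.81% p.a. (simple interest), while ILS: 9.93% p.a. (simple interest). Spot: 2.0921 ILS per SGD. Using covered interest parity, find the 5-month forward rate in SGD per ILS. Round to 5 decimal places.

0.46628

T = 5/12 years.
Growth of 1 ILS over T: 1 + 0.0993×5/12 = 1.041375.
SGD accumulates by 1 + 0.0381×5/12 = 1.015875.
CIP: F = S · (grow ILS)/(grow SGD) = 2.0921 × 1.041375/1.015875 = 2.144615 ILS per SGD.
Quoted the other way: 1/2.144615 = 0.46628 SGD per ILS.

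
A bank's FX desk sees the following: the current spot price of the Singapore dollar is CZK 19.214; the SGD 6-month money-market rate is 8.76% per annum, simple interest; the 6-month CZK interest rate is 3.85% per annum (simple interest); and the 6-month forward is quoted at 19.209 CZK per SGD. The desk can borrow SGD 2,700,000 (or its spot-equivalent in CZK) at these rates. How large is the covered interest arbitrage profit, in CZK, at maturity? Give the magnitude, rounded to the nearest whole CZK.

T = 6/12 years.
Keep in SGD, deliver into the forward: 2,700,000·1.043800·19.209 = CZK 54,135,956.34.
Swap to CZK now, deposit: 2,700,000·19.214·1.019250 = CZK 52,876,447.65.
The quoted forward overvalues SGD, so borrow CZK, buy SGD at spot, deposit the SGD at 8.76%, and sell the proceeds forward at 19.209.
Profit = 54,135,956.34 − 52,876,447.65 = CZK 1,259,509.

CZK 1,259,509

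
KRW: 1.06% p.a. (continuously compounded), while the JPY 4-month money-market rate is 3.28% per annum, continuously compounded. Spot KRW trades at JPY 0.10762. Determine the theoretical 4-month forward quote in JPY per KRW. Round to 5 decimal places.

T = 4/12 years.
JPY growth factor: e^(0.0328×4/12) = 1.0109933.
Growth of 1 KRW over T: e^(0.0106×4/12) = 1.0035396.
So F = 0.10762 × 1.0109933 / 1.0035396 = 0.1084193 (JPY/KRW).

0.10842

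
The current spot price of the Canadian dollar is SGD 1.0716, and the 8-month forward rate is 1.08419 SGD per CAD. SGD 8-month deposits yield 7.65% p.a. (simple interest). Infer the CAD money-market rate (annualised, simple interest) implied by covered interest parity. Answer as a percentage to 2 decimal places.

T = 8/12 years.
By CIP, F/S equals the SGD-to-CAD growth ratio: 1.08419/1.0716 = 1.0117488.
SGD growth factor: 1 + 0.0765×8/12 = 1.051000.
That pins the CAD growth at 1.0387954.
(1.0387954 − 1)/T = 0.058193, i.e. 5.82%.

5.82%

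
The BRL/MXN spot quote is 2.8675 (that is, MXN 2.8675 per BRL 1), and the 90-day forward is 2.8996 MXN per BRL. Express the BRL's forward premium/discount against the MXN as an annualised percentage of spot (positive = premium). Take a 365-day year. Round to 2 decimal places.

T = 90/365 years.
BRL trades forward at +1.11944% vs spot over the period.
Per annum: 0.0111944 / (90/365) = 0.045400 = 4.54%.

+4.54%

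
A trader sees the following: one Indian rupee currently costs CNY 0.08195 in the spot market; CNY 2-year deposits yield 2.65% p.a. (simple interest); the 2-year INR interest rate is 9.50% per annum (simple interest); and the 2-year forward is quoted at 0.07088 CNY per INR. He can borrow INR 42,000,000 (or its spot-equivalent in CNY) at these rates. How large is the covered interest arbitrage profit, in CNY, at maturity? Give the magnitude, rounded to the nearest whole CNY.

CNY 81,738

T = 2 years.
Invest the INR and cover forward: 42,000,000 × 1.190000 × 0.07088 = CNY 3,542,582.40.
Convert at spot and invest in CNY: 42,000,000 × 0.08195 × 1.053000 = CNY 3,624,320.70.
The quoted forward undervalues INR, so borrow INR, convert to CNY at spot, deposit the CNY at 2.65%, and buy INR forward at 0.07088 to cover the loan.
Arbitrage profit = |3,542,582.40 − 3,624,320.70| = CNY 81,738.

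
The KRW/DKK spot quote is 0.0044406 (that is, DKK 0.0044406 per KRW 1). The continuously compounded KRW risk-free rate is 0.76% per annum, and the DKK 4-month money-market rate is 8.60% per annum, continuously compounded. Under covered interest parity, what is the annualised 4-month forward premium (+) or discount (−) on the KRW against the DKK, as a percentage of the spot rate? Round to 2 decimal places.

+7.94%

T = 4/12 years.
No-arbitrage forward: 0.0044406 × 1.0290815 / 1.0025365 = 0.0045581775 DKK/KRW.
Annualised premium = (F − S)/S × (1/T) = (0.0045581775 − 0.0044406)/0.0044406 ÷ (4/12) = 7.94%.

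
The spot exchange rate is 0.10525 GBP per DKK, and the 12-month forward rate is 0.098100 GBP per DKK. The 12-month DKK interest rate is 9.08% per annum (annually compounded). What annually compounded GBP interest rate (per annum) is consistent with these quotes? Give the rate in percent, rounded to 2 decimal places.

1.67%

T = 1 year.
CIP gives F = S · g_GBP/g_DKK, so g_GBP/g_DKK = 0.0981/0.10525 = 0.9320665.
The DKK side grows by (1 + 0.0908)^1 = 1.090800.
So the GBP growth factor = 1.0166981.
Annualise: 1.0166981^(1/1) − 1 = 0.016698 = 1.67%.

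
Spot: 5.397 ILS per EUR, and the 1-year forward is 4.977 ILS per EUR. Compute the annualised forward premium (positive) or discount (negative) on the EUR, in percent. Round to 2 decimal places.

T = 1 year.
Period premium: (4.977 − 5.397)/5.397 = -0.0778210.
×(1/T) gives -7.78% p.a.

-7.78%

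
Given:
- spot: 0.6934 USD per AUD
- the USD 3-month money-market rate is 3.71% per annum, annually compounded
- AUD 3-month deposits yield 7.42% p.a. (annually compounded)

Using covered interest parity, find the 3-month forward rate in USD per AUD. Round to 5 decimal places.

T = 3/12 years.
USD growth factor: (1 + 0.0371)^(3/12) = 1.0091487.
AUD growth factor: (1 + 0.0742)^(3/12) = 1.0180551.
Forward (USD per AUD) = 0.6934 × 1.0091487 / 1.0180551 = 0.6873338.

0.68733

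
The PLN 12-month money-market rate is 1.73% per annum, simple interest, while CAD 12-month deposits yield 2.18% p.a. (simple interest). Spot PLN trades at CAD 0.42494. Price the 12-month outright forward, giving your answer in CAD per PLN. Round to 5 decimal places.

0.42682

T = 1 year.
CAD growth factor: 1 + 0.0218×1 = 1.021800.
Growth of 1 PLN over T: 1 + 0.0173×1 = 1.017300.
So F = 0.42494 × 1.021800 / 1.017300 = 0.4268197 (CAD/PLN).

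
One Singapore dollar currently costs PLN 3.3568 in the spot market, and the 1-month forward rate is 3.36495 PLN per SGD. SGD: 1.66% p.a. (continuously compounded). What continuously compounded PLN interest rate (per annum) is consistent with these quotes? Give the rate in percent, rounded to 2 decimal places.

T = 1/12 years.
CIP gives F = S · g_PLN/g_SGD, so g_PLN/g_SGD = 3.36495/3.3568 = 1.0024279.
SGD growth factor: e^(0.0166×1/12) = 1.0013843.
So the PLN growth factor = 1.0038156.
r = ln(1.0038156)/(1/12) = 0.045700 → 4.57%.

4.57%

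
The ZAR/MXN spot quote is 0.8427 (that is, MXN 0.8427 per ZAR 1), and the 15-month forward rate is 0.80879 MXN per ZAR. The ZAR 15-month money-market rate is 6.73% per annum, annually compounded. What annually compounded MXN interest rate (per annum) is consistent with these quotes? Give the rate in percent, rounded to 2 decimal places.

3.28%

T = 15/12 years.
CIP gives F = S · g_MXN/g_ZAR, so g_MXN/g_ZAR = 0.80879/0.8427 = 0.9597603.
The ZAR side grows by (1 + 0.0673)^(15/12) = 1.0848211.
That pins the MXN growth at 1.0411682.
Annualise: 1.0411682^(12/15) − 1 = 0.032801 = 3.28%.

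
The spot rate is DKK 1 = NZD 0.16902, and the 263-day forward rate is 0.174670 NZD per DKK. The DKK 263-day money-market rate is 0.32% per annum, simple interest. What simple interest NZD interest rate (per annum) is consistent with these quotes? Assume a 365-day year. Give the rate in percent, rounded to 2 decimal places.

T = 263/365 years.
F/S = 0.17467/0.16902 = 1.0334280 = (growth of NZD) / (growth of DKK).
DKK growth factor: 1 + 0.0032×263/365 = 1.0023058.
So the NZD growth factor = 1.0358109.
r = (1.0358109 − 1)/(263/365) = 0.049700 → 4.97%.

4.97%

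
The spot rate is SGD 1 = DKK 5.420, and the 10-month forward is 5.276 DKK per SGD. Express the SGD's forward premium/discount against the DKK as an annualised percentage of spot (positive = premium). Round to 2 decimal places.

-3.19%

T = 10/12 years.
(F − S)/S = (5.276 − 5.42)/5.42 = -0.0265683.
Annualise by dividing by T: -0.0265683 / (10/12) = -0.031882 → -3.19%.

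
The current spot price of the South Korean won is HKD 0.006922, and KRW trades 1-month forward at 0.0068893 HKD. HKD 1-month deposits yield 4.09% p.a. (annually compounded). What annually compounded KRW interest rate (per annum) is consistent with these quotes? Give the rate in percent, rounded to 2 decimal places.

10.18%

T = 1/12 years.
CIP gives F = S · g_HKD/g_KRW, so g_HKD/g_KRW = 0.0068893/0.006922 = 0.9952759.
HKD growth factor: (1 + 0.0409)^(1/12) = 1.0033461.
So the KRW growth factor = 1.0081085.
r = 1.0081085^(12/1) − 1 = 0.101761 → 10.18%.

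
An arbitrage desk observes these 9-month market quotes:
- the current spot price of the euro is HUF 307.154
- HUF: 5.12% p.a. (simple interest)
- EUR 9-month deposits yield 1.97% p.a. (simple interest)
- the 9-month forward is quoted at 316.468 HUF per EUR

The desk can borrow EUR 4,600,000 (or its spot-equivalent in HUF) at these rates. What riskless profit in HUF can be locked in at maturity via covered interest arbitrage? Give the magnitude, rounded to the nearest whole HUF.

T = 9/12 years.
Route A — deposit EUR, sell forward: 4,600,000 × 1.014775 × 316.468 = HUF 1,477,261,547.62.
Route B — convert at spot, deposit HUF: 4,600,000 × 307.154 × 1.038400 = HUF 1,467,164,082.56.
The quoted forward overvalues EUR, so borrow HUF, buy EUR at spot, deposit the EUR at 1.97%, and sell the proceeds forward at 316.468.
The gap between the two covered legs is HUF 10,097,465.

HUF 10,097,465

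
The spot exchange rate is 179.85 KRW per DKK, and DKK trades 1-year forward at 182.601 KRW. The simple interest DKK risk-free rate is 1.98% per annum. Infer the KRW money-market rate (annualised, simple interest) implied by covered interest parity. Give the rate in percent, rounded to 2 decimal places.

T = 1 year.
By CIP, F/S equals the KRW-to-DKK growth ratio: 182.601/179.85 = 1.0152961.
The DKK side grows by 1 + 0.0198×1 = 1.019800.
That pins the KRW growth at 1.035399.
r = (1.035399 − 1)/1 = 0.035399 → 3.54%.

3.54%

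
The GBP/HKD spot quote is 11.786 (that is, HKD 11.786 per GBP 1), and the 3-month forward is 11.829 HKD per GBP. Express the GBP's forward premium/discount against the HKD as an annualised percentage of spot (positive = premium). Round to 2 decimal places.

+1.46%

T = 3/12 years.
GBP trades forward at +0.36484% vs spot over the period.
×(1/T) gives 1.46% p.a.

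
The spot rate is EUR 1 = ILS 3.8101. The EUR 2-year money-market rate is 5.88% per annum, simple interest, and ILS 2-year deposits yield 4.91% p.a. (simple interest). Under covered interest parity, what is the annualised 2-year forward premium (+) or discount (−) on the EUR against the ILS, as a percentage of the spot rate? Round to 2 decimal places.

-0.87%

T = 2 years.
No-arbitrage forward: 3.8101 × 1.098200 / 1.117600 = 3.7439619 ILS/EUR.
(F − S)/S ÷ T = (3.7439619 − 3.8101)/3.8101/2 = -0.008679 → -0.87%.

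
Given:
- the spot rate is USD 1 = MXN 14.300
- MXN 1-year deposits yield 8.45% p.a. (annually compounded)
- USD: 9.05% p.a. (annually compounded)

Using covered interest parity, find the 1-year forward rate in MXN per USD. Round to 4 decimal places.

T = 1 year.
Growth of 1 MXN over T: (1 + 0.0845)^1 = 1.084500.
Growth of 1 USD over T: (1 + 0.0905)^1 = 1.090500.
Forward (MXN per USD) = 14.3 × 1.084500 / 1.090500 = 14.221320.

14.2213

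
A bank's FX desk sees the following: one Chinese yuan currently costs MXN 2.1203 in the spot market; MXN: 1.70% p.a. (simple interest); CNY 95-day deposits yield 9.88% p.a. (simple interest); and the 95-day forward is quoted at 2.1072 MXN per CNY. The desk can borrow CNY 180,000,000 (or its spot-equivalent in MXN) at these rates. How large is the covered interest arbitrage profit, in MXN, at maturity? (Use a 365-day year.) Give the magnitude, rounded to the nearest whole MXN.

T = 95/365 years.
Keep in CNY, deliver into the forward: 180,000,000·1.02571506849·2.1072 = MXN 389,049,622.62.
Swap to MXN now, deposit: 180,000,000·2.1203·1.00442465753 = MXN 383,342,688.24.
The quoted forward overvalues CNY, so borrow MXN, buy CNY at spot, deposit the CNY at 9.88%, and sell the proceeds forward at 2.1072.
The gap between the two covered legs is MXN 5,706,934.

MXN 5,706,934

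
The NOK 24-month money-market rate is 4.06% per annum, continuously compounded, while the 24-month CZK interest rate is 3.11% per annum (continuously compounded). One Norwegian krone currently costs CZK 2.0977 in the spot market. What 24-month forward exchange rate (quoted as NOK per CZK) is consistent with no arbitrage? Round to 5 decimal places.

0.48586

T = 2 years.
CZK growth factor: e^(0.0311×2) = 1.0641752.
NOK accumulates by e^(0.0406×2) = 1.0845878.
Forward (CZK per NOK) = 2.0977 × 1.0641752 / 1.0845878 = 2.058220.
Invert for NOK per CZK: 1 / 2.058220 = 0.48586.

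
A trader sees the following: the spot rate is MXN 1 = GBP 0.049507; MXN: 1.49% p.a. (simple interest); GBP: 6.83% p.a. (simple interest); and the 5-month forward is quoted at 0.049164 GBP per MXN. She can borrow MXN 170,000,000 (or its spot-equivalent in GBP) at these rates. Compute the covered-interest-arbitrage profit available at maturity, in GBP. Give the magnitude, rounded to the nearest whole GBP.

GBP 245,932

T = 5/12 years.
Invest the MXN and cover forward: 170,000,000 × 1.006208333 × 0.049164 = GBP 8,409,768.50.
Convert at spot and invest in GBP: 170,000,000 × 0.049507 × 1.028458333 = GBP 8,655,700.74.
The quoted forward undervalues MXN, so borrow MXN, convert to GBP at spot, deposit the GBP at 6.83%, and buy MXN forward at 0.049164 to cover the loan.
Profit = 8,655,700.74 − 8,409,768.50 = GBP 245,932.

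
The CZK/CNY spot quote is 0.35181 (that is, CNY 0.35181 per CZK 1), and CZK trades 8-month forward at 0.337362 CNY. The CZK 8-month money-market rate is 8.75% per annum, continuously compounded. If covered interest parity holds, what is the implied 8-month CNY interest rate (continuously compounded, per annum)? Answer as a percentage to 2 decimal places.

T = 8/12 years.
By CIP, F/S equals the CNY-to-CZK growth ratio: 0.337362/0.35181 = 0.9589324.
CZK growth factor: e^(0.0875×8/12) = 1.0600683.
That pins the CNY growth at 1.0165338.
r = ln(1.0165338)/(8/12) = 0.024598 → 2.46%.

2.46%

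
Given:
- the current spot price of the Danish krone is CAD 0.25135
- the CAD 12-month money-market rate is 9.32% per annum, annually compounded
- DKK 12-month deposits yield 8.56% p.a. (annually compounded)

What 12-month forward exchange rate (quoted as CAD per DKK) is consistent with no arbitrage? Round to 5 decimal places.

0.25311

T = 1 year.
CAD accumulates by (1 + 0.0932)^1 = 1.093200.
DKK growth factor: (1 + 0.0856)^1 = 1.085600.
Forward (CAD per DKK) = 0.25135 × 1.093200 / 1.085600 = 0.2531096.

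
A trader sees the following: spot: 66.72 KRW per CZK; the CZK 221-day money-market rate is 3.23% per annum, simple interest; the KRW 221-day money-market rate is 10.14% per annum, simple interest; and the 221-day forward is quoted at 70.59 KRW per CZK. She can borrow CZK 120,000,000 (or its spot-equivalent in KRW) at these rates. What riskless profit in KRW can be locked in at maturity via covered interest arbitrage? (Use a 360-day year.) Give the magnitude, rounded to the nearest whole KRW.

KRW 133,979,143

T = 221/360 years.
Keep in CZK, deliver into the forward: 120,000,000·1.019828611111·70.59 = KRW 8,638,764,199.00.
Swap to KRW now, deposit: 120,000,000·66.72·1.062248333333 = KRW 8,504,785,056.00.
The quoted forward overvalues CZK, so borrow KRW, buy CZK at spot, deposit the CZK at 3.23%, and sell the proceeds forward at 70.59.
Profit = 8,638,764,199.00 − 8,504,785,056.00 = KRW 133,979,143.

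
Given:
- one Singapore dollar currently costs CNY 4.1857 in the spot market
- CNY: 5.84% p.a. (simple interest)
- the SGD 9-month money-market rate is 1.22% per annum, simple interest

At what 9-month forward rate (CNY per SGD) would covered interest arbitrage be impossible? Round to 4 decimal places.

T = 9/12 years.
CNY growth factor: 1 + 0.0584×9/12 = 1.043800.
SGD growth factor: 1 + 0.0122×9/12 = 1.009150.
So F = 4.1857 × 1.043800 / 1.009150 = 4.329419 (CNY/SGD).

4.3294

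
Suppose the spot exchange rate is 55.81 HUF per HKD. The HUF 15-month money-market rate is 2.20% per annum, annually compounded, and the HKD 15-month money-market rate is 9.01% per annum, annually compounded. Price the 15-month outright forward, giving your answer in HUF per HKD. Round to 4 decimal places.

T = 15/12 years.
HUF accumulates by (1 + 0.0220)^(15/12) = 1.02757521.
Growth of 1 HKD over T: (1 + 0.0901)^(15/12) = 1.11386594.
CIP: F = S · (grow HUF)/(grow HKD) = 55.81 × 1.02757521/1.11386594 = 51.486423 HUF per HKD.

51.4864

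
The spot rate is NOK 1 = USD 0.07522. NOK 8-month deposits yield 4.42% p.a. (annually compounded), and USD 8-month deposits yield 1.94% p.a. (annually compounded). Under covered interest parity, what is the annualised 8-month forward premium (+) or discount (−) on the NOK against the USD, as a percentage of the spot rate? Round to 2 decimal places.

-2.38%

T = 8/12 years.
CIP forward (USD per NOK) = 0.07522 × 1.0128919/1.0292538 = 0.07402424.
Annualised premium = (F − S)/S × (1/T) = (0.07402424 − 0.07522)/0.07522 ÷ (8/12) = -2.38%.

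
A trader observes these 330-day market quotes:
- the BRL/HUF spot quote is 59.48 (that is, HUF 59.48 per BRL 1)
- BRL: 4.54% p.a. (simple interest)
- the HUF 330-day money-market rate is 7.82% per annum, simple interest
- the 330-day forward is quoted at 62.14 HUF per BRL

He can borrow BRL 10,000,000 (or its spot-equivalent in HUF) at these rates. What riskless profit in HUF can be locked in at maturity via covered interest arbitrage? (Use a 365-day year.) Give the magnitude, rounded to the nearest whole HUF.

T = 330/365 years.
Route A — deposit BRL, sell forward: 10,000,000 × 1.04104657534 × 62.14 = HUF 646,906,341.92.
Route B — convert at spot, deposit HUF: 10,000,000 × 59.48 × 1.07070136986 = HUF 636,853,174.79.
The quoted forward overvalues BRL, so borrow HUF, buy BRL at spot, deposit the BRL at 4.54%, and sell the proceeds forward at 62.14.
Arbitrage profit = |646,906,341.92 − 636,853,174.79| = HUF 10,053,167.

HUF 10,053,167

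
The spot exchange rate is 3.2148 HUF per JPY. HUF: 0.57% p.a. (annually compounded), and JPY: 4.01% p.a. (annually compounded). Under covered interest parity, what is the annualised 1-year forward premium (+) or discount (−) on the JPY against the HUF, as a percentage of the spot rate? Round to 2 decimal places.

T = 1 year.
F = S · g_HUF/g_JPY = 3.2148 × 1.005700/1.040100 = 3.1084745.
Annualised premium = (F − S)/S × (1/T) = (3.1084745 − 3.2148)/3.2148 ÷ 1 = -3.31%.

-3.31%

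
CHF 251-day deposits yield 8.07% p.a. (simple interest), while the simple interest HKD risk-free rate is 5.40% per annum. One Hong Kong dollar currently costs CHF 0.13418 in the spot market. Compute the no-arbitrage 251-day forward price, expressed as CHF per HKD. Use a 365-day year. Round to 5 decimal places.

0.13656

T = 251/365 years.
CHF growth factor: 1 + 0.0807×251/365 = 1.0554951.
HKD growth factor: 1 + 0.0540×251/365 = 1.0371342.
So F = 0.13418 × 1.0554951 / 1.0371342 = 0.1365555 (CHF/HKD).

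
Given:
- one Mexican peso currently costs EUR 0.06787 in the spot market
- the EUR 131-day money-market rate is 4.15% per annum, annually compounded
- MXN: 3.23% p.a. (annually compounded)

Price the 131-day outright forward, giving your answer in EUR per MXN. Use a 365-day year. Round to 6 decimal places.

0.068086

T = 131/365 years.
EUR accumulates by (1 + 0.0415)^(131/365) = 1.0147008.
MXN accumulates by (1 + 0.0323)^(131/365) = 1.0114747.
Forward (EUR per MXN) = 0.06787 × 1.0147008 / 1.0114747 = 0.06808647.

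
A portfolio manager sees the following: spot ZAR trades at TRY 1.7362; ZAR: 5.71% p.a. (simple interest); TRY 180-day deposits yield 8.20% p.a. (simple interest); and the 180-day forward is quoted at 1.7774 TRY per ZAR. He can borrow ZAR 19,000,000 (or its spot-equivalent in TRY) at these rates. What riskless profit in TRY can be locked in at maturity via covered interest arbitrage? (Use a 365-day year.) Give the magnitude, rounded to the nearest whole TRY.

T = 180/365 years.
Invest the ZAR and cover forward: 19,000,000 × 1.0281589041 × 1.7774 = TRY 34,721,543.09.
Convert at spot and invest in TRY: 19,000,000 × 1.7362 × 1.0404383562 = TRY 34,321,772.41.
The quoted forward overvalues ZAR, so borrow TRY, buy ZAR at spot, deposit the ZAR at 5.71%, and sell the proceeds forward at 1.7774.
Arbitrage profit = |34,721,543.09 − 34,321,772.41| = TRY 399,771.

TRY 399,771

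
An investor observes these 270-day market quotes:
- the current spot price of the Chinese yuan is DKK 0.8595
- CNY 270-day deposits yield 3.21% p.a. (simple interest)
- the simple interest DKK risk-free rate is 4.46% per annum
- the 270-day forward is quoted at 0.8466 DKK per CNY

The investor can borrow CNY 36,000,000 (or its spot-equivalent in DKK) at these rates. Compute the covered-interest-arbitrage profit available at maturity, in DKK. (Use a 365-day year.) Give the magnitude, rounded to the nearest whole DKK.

T = 270/365 years.
Keep in CNY, deliver into the forward: 36,000,000·1.0237452055·0.8466 = DKK 31,201,296.88.
Swap to DKK now, deposit: 36,000,000·0.8595·1.0329917808 = DKK 31,962,831.68.
The quoted forward undervalues CNY, so borrow CNY, convert to DKK at spot, deposit the DKK at 4.46%, and buy CNY forward at 0.8466 to cover the loan.
Arbitrage profit = |31,201,296.88 − 31,962,831.68| = DKK 761,535.

DKK 761,535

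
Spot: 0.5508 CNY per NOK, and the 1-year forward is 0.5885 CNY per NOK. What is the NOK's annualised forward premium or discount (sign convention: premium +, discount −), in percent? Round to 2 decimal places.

T = 1 year.
NOK trades forward at +6.84459% vs spot over the period.
Annualise by dividing by T: 0.0684459 / 1 = 0.068446 → 6.84%.

+6.84%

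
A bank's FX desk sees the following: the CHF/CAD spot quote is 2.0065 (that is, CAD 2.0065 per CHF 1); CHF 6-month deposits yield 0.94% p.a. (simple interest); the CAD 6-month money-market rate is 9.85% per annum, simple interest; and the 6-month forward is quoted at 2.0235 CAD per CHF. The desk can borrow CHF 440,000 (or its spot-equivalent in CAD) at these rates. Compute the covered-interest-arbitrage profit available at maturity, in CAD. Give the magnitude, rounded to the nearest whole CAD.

T = 6/12 years.
Route A — deposit CHF, sell forward: 440,000 × 1.004700 × 2.0235 = CAD 894,524.60.
Route B — convert at spot, deposit CAD: 440,000 × 2.0065 × 1.049250 = CAD 926,340.86.
The quoted forward undervalues CHF, so borrow CHF, convert to CAD at spot, deposit the CAD at 9.85%, and buy CHF forward at 2.0235 to cover the loan.
The gap between the two covered legs is CAD 31,816.

CAD 31,816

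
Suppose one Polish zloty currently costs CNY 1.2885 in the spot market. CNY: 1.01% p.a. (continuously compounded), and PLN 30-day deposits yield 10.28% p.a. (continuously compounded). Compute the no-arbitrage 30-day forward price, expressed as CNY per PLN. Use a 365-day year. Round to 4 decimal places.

T = 30/365 years.
CNY accumulates by e^(0.0101×30/365) = 1.0008305.
PLN growth factor: e^(0.1028×30/365) = 1.0084851.
Forward (CNY per PLN) = 1.2885 × 1.0008305 / 1.0084851 = 1.278720.

1.2787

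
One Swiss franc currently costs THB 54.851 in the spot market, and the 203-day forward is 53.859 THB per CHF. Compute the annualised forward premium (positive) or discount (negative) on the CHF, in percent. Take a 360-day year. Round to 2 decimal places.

T = 203/360 years.
(F − S)/S = (53.859 − 54.851)/54.851 = -0.0180854.
Per annum: -0.0180854 / (203/360) = -0.032073 = -3.21%.

-3.21%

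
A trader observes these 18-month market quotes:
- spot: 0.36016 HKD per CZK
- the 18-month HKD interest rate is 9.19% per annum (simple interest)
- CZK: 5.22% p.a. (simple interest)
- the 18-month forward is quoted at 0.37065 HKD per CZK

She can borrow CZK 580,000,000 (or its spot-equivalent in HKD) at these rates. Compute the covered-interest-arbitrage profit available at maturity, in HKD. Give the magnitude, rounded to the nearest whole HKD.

T = 18/12 years.
Keep in CZK, deliver into the forward: 580,000,000·1.078300·0.37065 = HKD 231,809,699.10.
Swap to HKD now, deposit: 580,000,000·0.36016·1.137850 = HKD 237,688,672.48.
The quoted forward undervalues CZK, so borrow CZK, convert to HKD at spot, deposit the HKD at 9.19%, and buy CZK forward at 0.37065 to cover the loan.
Profit = 237,688,672.48 − 231,809,699.10 = HKD 5,878,973.

HKD 5,878,973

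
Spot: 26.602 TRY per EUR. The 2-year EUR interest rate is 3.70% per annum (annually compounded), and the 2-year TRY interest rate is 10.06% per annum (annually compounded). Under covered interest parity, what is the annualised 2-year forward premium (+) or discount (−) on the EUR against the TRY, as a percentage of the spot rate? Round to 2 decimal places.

+6.32%

T = 2 years.
No-arbitrage forward: 26.602 × 1.2113204 / 1.075369 = 29.965105 TRY/EUR.
Annualised premium = (F − S)/S × (1/T) = (29.965105 − 26.602)/26.602 ÷ 2 = 6.32%.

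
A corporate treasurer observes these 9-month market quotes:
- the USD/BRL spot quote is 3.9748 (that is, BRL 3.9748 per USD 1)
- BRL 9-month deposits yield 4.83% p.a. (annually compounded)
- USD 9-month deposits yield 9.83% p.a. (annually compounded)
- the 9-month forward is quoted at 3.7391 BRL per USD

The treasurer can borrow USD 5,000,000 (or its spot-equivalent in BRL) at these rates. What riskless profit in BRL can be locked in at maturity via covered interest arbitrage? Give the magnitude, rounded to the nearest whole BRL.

T = 9/12 years.
Route A — deposit USD, sell forward: 5,000,000 × 1.072854279 × 3.7391 = BRL 20,057,547.17.
Route B — convert at spot, deposit BRL: 5,000,000 × 3.9748 × 1.0360105771 = BRL 20,589,674.21.
The quoted forward undervalues USD, so borrow USD, convert to BRL at spot, deposit the BRL at 4.83%, and buy USD forward at 3.7391 to cover the loan.
Profit = 20,589,674.21 − 20,057,547.17 = BRL 532,127.

BRL 532,127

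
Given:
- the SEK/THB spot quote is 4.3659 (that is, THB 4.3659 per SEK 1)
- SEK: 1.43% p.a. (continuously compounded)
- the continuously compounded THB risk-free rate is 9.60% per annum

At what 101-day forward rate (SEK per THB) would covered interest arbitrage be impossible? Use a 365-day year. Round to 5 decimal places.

T = 101/365 years.
Growth of 1 THB over T: e^(0.0960×101/365) = 1.0269204.
Growth of 1 SEK over T: e^(0.0143×101/365) = 1.0039648.
Forward (THB per SEK) = 4.3659 × 1.0269204 / 1.0039648 = 4.465726.
Invert for SEK per THB: 1 / 4.465726 = 0.22393.

0.22393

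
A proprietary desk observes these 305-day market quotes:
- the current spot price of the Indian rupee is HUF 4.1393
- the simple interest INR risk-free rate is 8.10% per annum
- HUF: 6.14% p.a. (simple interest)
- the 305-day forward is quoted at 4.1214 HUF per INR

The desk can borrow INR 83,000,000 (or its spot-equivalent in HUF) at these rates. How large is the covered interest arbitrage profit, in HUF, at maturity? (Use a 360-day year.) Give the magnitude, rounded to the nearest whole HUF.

T = 305/360 years.
Invest the INR and cover forward: 83,000,000 × 1.068625 × 4.1214 = HUF 365,551,179.23.
Convert at spot and invest in HUF: 83,000,000 × 4.1393 × 1.05201944444 = HUF 361,433,799.17.
The quoted forward overvalues INR, so borrow HUF, buy INR at spot, deposit the INR at 8.10%, and sell the proceeds forward at 4.1214.
The gap between the two covered legs is HUF 4,117,380.

HUF 4,117,380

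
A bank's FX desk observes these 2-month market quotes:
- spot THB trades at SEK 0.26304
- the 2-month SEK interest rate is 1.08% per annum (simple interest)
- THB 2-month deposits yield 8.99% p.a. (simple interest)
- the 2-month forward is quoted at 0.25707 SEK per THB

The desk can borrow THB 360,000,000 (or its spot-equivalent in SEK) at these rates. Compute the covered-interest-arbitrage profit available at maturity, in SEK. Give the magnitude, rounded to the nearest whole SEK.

T = 2/12 years.
Keep in THB, deliver into the forward: 360,000,000·1.0149833333·0.25707 = SEK 93,931,835.58.
Swap to SEK now, deposit: 360,000,000·0.26304·1.001800 = SEK 94,864,849.92.
The quoted forward undervalues THB, so borrow THB, convert to SEK at spot, deposit the SEK at 1.08%, and buy THB forward at 0.25707 to cover the loan.
Arbitrage profit = |93,931,835.58 − 94,864,849.92| = SEK 933,014.

SEK 933,014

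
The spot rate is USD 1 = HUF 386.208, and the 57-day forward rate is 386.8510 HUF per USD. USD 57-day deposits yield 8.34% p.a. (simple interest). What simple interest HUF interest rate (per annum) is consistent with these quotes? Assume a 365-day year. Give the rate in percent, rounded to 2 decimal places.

T = 57/365 years.
F/S = 386.851/386.208 = 1.0016649 = (growth of HUF) / (growth of USD).
The USD side grows by 1 + 0.0834×57/365 = 1.0130241.
That pins the HUF growth at 1.0147107.
(1.0147107 − 1)/T = 0.094200, i.e. 9.42%.

9.42%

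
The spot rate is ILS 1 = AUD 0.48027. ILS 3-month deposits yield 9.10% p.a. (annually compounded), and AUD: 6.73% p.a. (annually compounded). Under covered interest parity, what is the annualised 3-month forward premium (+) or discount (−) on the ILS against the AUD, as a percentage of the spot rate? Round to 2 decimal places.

T = 3/12 years.
No-arbitrage forward: 0.48027 × 1.0164163 / 1.0220125 = 0.47764020 AUD/ILS.
(F − S)/S ÷ T = (0.47764020 − 0.48027)/0.48027/(3/12) = -0.021903 → -2.19%.

-2.19%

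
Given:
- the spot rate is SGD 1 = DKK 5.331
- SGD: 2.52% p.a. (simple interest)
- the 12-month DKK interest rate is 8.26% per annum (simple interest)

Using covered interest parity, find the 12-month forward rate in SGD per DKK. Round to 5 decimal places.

T = 1 year.
DKK accumulates by 1 + 0.0826×1 = 1.082600.
SGD accumulates by 1 + 0.0252×1 = 1.025200.
Forward (DKK per SGD) = 5.331 × 1.082600 / 1.025200 = 5.629478.
Invert for SGD per DKK: 1 / 5.629478 = 0.17764.

0.17764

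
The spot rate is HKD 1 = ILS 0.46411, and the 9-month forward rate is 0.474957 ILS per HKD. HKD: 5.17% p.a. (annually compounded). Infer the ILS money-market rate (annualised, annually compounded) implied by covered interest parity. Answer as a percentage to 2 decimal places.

T = 9/12 years.
By CIP, F/S equals the ILS-to-HKD growth ratio: 0.474957/0.46411 = 1.0233716.
HKD growth factor: (1 + 0.0517)^(9/12) = 1.0385297.
That pins the ILS growth at 1.0628018.
Annualise: 1.0628018^(12/9) − 1 = 0.084600 = 8.46%.

8.46%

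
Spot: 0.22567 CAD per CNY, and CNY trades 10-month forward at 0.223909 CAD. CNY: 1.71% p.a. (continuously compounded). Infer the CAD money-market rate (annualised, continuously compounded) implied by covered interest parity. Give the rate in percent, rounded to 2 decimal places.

0.77%

T = 10/12 years.
F/S = 0.223909/0.22567 = 0.9921966 = (growth of CAD) / (growth of CNY).
The CNY side grows by e^(0.0171×10/12) = 1.014352.
Hence g_CAD = 1.0064366.
r = ln(1.0064366)/(10/12) = 0.007699 → 0.77%.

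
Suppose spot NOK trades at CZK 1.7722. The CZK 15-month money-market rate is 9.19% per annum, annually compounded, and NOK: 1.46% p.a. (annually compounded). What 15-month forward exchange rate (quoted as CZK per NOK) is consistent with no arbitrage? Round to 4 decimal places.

1.9426

T = 15/12 years.
CZK growth factor: (1 + 0.0919)^(15/12) = 1.1161655.
NOK accumulates by (1 + 0.0146)^(15/12) = 1.0182832.
So F = 1.7722 × 1.1161655 / 1.0182832 = 1.942552 (CZK/NOK).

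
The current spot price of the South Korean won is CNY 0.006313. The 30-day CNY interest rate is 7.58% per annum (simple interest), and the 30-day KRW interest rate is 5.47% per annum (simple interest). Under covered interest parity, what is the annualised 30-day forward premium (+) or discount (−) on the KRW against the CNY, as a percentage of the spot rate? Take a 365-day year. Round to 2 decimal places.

+2.10%

T = 30/365 years.
CIP forward (CNY per KRW) = 0.006313 × 1.0062301/1.0044959 = 0.006323899.
(F − S)/S ÷ T = (0.006323899 − 0.006313)/0.006313/(30/365) = 0.021005 → 2.10%.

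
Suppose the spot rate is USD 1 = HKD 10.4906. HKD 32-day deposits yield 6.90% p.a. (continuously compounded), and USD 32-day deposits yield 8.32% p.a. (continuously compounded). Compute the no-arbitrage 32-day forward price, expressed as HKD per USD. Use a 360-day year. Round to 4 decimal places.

T = 32/360 years.
HKD accumulates by e^(0.0690×32/360) = 1.00615218.
USD growth factor: e^(0.0832×32/360) = 1.00742297.
CIP: F = S · (grow HKD)/(grow USD) = 10.4906 × 1.00615218/1.00742297 = 10.477367 HKD per USD.

10.4774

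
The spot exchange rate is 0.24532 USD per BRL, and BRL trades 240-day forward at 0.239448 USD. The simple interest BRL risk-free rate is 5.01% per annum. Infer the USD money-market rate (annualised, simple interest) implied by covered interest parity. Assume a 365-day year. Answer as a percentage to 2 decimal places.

1.25%

T = 240/365 years.
CIP gives F = S · g_USD/g_BRL, so g_USD/g_BRL = 0.239448/0.24532 = 0.9760639.
BRL growth factor: 1 + 0.0501×240/365 = 1.0329425.
So the USD growth factor = 1.0082179.
r = (1.0082179 − 1)/(240/365) = 0.012498 → 1.25%.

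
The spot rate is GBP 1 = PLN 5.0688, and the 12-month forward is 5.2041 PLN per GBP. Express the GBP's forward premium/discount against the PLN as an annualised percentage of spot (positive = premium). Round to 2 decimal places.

T = 1 year.
(F − S)/S = (5.2041 − 5.0688)/5.0688 = 0.0266927.
Per annum: 0.0266927 / 1 = 0.026693 = 2.67%.

+2.67%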